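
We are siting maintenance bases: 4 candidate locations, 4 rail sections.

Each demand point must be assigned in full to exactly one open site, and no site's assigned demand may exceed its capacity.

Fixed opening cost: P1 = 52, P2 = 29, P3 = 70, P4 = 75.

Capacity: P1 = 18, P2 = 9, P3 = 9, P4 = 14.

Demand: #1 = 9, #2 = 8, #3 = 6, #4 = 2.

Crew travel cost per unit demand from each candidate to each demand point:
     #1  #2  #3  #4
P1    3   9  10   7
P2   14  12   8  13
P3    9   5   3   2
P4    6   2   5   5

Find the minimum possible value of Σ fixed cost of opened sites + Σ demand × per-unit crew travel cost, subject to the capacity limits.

214

Open {P1, P4}; cheapest assignment that respects the capacities:
  P1 (cap 18, load 11): #1, #4 — cost 9×3 + 2×7 = 41
  P4 (cap 14, load 14): #2, #3 — cost 8×2 + 6×5 = 46
  Shipping 87, fixed 127 → total 214.
  Any other capacity-feasible assignment to {P1, P4} ships for at least 87.
Compare {P1, P3}: its best feasible assignment gives total 243.
Compare {P1, P2, P4}: its best feasible assignment gives total 243.
Every other set of open sites that can feasibly serve all demand totals ≥ 243 even under its best assignment. Minimum: 214.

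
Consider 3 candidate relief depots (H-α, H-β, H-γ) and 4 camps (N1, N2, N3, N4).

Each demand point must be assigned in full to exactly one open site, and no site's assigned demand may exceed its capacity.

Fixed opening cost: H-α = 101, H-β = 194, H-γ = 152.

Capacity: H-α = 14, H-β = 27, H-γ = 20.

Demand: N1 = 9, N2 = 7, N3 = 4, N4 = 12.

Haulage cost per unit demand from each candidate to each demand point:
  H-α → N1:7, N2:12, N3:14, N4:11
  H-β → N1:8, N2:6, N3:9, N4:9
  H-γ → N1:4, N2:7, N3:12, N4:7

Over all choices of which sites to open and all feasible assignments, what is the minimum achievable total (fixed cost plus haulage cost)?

505

Open {H-α, H-γ}; cheapest assignment that respects the capacities:
  H-α (cap 14, load 13): N1, N3 — cost 9×7 + 4×14 = 119
  H-γ (cap 20, load 19): N2, N4 — cost 7×7 + 12×7 = 133
  Shipping 252, fixed 253 → total 505.
  Any other capacity-feasible assignment to {H-α, H-γ} ships for at least 252.
Compare {H-α, H-β}: its best feasible assignment gives total 544.
Compare {H-β, H-γ}: its best feasible assignment gives total 568.
Every other set of open sites that can feasibly serve all demand totals ≥ 544 even under its best assignment. Minimum: 505.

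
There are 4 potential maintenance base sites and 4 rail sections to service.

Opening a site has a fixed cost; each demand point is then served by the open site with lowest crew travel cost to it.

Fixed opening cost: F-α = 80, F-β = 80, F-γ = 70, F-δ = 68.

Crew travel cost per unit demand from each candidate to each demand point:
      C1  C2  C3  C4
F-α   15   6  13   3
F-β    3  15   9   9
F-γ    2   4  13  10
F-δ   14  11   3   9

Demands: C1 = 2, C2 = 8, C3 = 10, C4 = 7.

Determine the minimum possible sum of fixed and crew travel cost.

267

Open {F-γ, F-δ}: assign each demand point to its cheapest open site.
  C1→F-γ 2×2=4, C2→F-γ 8×4=32, C3→F-δ 10×3=30, C4→F-δ 7×9=63
  crew travel cost 129, fixed 138 → total 267.
Compare {F-α, F-δ}: crew travel cost 127 + fixed 148 = 275.
Compare {F-δ}: crew travel cost 209 + fixed 68 = 277.
Compare {F-α, F-γ, F-δ}: crew travel cost 87 + fixed 218 = 305.
All other subsets cost ≥ 275. Minimum total cost: 267.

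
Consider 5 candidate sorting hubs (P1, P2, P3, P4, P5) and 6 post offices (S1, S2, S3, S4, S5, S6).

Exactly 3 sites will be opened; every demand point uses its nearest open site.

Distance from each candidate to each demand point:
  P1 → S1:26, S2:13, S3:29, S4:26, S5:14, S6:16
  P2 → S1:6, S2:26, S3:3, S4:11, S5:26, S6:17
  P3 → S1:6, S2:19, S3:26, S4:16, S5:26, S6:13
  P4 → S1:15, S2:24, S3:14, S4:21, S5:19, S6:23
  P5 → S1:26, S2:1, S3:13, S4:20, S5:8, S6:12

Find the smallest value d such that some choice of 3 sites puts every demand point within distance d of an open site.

Open {P1, P2, P5}.
  Farthest demand point is S6 at distance 12 (to P5); all others are ≤ 12.
With {P2, P3, P5} the worst case is 12.
With {P2, P4, P5} the worst case is 12.
No size-3 selection achieves below 12.

12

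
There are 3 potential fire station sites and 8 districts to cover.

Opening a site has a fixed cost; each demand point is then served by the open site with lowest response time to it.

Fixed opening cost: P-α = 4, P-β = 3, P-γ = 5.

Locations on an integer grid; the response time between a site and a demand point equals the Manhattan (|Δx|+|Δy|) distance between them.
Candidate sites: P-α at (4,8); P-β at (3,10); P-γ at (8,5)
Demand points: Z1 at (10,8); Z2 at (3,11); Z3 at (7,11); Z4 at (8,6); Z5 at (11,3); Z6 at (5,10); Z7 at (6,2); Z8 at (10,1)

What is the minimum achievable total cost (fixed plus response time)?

38

Open {P-β, P-γ}: assign each demand point to its cheapest open site.
  Z1→P-γ 5, Z2→P-β 1, Z3→P-β 5, Z4→P-γ 1, Z5→P-γ 5, Z6→P-β 2, Z7→P-γ 5, Z8→P-γ 6
  response time 30, fixed 8 → total 38.
Compare {P-α, P-β, P-γ}: response time 30 + fixed 12 = 42.
Compare {P-α, P-γ}: response time 35 + fixed 9 = 44.
Compare {P-γ}: response time 48 + fixed 5 = 53.
All other subsets cost ≥ 42. Minimum total cost: 38.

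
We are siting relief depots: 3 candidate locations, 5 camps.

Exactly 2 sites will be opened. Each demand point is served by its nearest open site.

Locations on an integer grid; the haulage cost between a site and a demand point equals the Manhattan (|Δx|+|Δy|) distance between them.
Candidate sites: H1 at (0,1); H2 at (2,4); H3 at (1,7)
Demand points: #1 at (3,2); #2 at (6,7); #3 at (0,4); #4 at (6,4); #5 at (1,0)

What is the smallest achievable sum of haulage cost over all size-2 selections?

Open {H1, H2}.
  #1→H2 3, #2→H2 7, #3→H2 2, #4→H2 4, #5→H1 2  ⇒ total 18.
Compare {H2, H3}: total 19.
Compare {H1, H3}: total 22.

18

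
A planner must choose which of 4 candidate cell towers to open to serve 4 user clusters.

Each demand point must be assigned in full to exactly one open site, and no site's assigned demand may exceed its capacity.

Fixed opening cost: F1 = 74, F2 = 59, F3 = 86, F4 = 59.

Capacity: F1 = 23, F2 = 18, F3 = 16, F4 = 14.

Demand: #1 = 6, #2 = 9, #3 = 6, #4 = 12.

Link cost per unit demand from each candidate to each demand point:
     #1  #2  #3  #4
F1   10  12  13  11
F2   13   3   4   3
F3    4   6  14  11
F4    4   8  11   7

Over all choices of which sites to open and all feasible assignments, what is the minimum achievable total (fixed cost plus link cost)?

283

Open {F2, F3}; cheapest assignment that respects the capacities:
  F2 (cap 18, load 18): #3, #4 — cost 6×4 + 12×3 = 60
  F3 (cap 16, load 15): #1, #2 — cost 6×4 + 9×6 = 78
  Shipping 138, fixed 145 → total 283.
  Any other capacity-feasible assignment to {F2, F3} ships for at least 138.
Compare {F2, F3, F4}: its best feasible assignment gives total 342.
Compare {F1, F2, F3}: its best feasible assignment gives total 357.
Every other set of open sites that can feasibly serve all demand totals ≥ 342 even under its best assignment. Minimum: 283.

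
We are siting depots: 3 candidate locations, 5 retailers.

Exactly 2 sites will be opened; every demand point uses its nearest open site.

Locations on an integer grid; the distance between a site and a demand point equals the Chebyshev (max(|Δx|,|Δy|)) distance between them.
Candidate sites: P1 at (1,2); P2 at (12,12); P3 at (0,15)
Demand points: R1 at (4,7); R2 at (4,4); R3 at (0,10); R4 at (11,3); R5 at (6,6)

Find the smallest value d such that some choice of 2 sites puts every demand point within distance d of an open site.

9

Open {P1, P2}.
  Farthest demand point is R4 at distance 9 (to P2); all others are ≤ 9.
With {P2, P3} the worst case is 9.
With {P1, P3} the worst case is 10.
No size-2 selection achieves below 9.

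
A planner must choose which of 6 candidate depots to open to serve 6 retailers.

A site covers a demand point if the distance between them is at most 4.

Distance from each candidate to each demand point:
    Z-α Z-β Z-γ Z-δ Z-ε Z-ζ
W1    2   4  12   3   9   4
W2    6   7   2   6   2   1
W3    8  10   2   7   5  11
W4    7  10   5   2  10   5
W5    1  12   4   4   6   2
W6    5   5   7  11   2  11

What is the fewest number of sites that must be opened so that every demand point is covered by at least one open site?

2

Coverage sets (demand points within 4 of each site):
  W1: {Z-α, Z-β, Z-δ, Z-ζ}
  W2: {Z-γ, Z-ε, Z-ζ}
  W3: {Z-γ}
  W4: {Z-δ}
  W5: {Z-α, Z-γ, Z-δ, Z-ζ}
  W6: {Z-ε}
No single site covers all 6 demand points.
But {W1, W2} covers everything, so the minimum is 2.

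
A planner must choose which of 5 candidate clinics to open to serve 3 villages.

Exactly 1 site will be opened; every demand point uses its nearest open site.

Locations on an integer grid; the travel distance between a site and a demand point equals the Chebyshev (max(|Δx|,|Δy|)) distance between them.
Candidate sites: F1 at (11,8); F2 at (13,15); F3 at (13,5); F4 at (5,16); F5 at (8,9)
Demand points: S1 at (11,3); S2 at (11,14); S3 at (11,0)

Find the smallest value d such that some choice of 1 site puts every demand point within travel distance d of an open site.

8

Open {F1}.
  Farthest demand point is S3 at travel distance 8 (to F1); all others are ≤ 8.
With {F3} the worst case is 9.
With {F5} the worst case is 9.
No size-1 selection achieves below 8.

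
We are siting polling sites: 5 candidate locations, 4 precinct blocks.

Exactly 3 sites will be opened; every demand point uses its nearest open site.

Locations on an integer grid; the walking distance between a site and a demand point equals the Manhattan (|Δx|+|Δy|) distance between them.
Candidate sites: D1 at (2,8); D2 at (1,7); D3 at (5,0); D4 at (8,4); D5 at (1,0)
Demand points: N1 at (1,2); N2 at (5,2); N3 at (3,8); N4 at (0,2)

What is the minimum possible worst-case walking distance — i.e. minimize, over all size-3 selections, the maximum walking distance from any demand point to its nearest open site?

Open {D1, D3, D5}.
  Farthest demand point is N4 at walking distance 3 (to D5); all others are ≤ 3.
With {D2, D3, D5} the worst case is 3.
With {D1, D4, D5} the worst case is 5.
No size-3 selection achieves below 3.

3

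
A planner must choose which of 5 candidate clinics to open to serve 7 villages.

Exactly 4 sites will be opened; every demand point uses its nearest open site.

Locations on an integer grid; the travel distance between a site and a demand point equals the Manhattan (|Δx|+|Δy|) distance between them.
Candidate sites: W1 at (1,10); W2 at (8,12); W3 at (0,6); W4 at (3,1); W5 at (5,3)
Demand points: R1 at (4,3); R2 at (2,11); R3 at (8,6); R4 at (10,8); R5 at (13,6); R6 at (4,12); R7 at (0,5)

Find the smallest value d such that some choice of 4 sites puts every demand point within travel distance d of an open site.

Open {W1, W2, W3, W4}.
  Farthest demand point is R5 at travel distance 11 (to W2); all others are ≤ 11.
With {W1, W2, W3, W5} the worst case is 11.
With {W1, W2, W4, W5} the worst case is 11.
No size-4 selection achieves below 11.

11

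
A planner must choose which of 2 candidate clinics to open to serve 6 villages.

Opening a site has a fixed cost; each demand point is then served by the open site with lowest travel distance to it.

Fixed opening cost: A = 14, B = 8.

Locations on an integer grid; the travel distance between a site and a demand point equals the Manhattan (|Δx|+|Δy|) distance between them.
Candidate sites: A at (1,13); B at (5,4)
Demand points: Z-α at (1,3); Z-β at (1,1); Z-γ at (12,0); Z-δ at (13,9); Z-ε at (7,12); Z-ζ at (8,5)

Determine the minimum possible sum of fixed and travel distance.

58

Open {B}: assign each demand point to its cheapest open site.
  Z-α→B 5, Z-β→B 7, Z-γ→B 11, Z-δ→B 13, Z-ε→B 10, Z-ζ→B 4
  travel distance 50, fixed 8 → total 58.
Compare {A, B}: travel distance 47 + fixed 22 = 69.
Compare {A}: travel distance 84 + fixed 14 = 98.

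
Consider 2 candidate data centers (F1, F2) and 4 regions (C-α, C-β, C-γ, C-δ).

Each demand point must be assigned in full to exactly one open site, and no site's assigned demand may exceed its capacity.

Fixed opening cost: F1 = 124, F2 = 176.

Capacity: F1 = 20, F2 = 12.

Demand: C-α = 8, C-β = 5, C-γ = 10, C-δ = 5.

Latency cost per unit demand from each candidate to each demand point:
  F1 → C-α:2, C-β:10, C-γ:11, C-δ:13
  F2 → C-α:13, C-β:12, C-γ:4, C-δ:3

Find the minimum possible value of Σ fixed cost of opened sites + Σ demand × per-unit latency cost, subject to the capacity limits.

471

Open {F1, F2}; cheapest assignment that respects the capacities:
  F1 (cap 20, load 18): C-α, C-β, C-δ — cost 8×2 + 5×10 + 5×13 = 131
  F2 (cap 12, load 10): C-γ — cost 10×4 = 40
  Shipping 171, fixed 300 → total 471.
  Any other capacity-feasible assignment to {F1, F2} ships for at least 171.
Total demand is 28 and no other set of sites has combined capacity ≥ 28, so {F1, F2} is the only feasible choice of open sites. Minimum: 471.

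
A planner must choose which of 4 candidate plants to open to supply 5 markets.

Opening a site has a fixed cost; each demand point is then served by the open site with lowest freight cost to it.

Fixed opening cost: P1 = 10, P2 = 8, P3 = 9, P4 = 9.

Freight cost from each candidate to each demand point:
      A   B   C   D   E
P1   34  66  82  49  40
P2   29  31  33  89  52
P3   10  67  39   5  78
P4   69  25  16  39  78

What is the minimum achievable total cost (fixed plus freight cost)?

124

Open {P1, P3, P4}: assign each demand point to its cheapest open site.
  A→P3 10, B→P4 25, C→P4 16, D→P3 5, E→P1 40
  freight cost 96, fixed 28 → total 124.
Compare {P1, P2, P3, P4}: freight cost 96 + fixed 36 = 132.
Compare {P2, P3, P4}: freight cost 108 + fixed 26 = 134.
Compare {P1, P2, P3}: freight cost 119 + fixed 27 = 146.
All other subsets cost ≥ 132. Minimum total cost: 124.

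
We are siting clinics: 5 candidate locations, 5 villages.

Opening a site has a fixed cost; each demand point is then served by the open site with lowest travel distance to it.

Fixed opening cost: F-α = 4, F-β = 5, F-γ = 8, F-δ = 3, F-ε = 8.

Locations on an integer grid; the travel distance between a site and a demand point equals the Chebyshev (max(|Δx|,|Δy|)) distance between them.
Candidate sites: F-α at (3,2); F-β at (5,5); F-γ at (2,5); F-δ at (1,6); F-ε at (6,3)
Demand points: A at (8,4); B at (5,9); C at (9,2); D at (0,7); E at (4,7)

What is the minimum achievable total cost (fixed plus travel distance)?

22

Open {F-β, F-δ}: assign each demand point to its cheapest open site.
  A→F-β 3, B→F-β 4, C→F-β 4, D→F-δ 1, E→F-β 2
  travel distance 14, fixed 8 → total 22.
Compare {F-β}: travel distance 18 + fixed 5 = 23.
Compare {F-δ, F-ε}: travel distance 13 + fixed 11 = 24.
Compare {F-δ}: travel distance 23 + fixed 3 = 26.
All other subsets cost ≥ 23. Minimum total cost: 22.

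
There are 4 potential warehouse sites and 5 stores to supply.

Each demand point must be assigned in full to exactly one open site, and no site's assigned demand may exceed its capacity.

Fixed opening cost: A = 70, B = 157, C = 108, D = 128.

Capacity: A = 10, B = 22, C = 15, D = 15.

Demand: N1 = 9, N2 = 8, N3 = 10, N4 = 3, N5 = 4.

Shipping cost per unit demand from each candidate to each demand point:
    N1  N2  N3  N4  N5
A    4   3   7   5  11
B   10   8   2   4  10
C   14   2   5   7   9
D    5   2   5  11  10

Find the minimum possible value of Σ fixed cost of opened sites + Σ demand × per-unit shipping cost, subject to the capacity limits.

Open {B, C}; cheapest assignment that respects the capacities:
  B (cap 22, load 22): N1, N3, N4 — cost 9×10 + 10×2 + 3×4 = 122
  C (cap 15, load 12): N2, N5 — cost 8×2 + 4×9 = 52
  Shipping 174, fixed 265 → total 439.
  Any other capacity-feasible assignment to {B, C} ships for at least 174.
Compare {A, B, C}: its best feasible assignment gives total 455.
Compare {B, D}: its best feasible assignment gives total 463.
Every other set of open sites that can feasibly serve all demand totals ≥ 455 even under its best assignment. Minimum: 439.

439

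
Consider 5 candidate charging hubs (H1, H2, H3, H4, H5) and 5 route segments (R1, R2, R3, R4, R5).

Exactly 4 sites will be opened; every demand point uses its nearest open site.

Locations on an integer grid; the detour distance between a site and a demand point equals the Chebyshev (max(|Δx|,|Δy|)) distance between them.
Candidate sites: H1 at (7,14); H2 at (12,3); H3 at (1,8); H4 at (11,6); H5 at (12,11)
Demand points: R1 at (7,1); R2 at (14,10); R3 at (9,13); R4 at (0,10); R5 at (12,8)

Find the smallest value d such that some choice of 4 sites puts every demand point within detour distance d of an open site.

5

Open {H1, H2, H3, H4}.
  Farthest demand point is R1 at detour distance 5 (to H2); all others are ≤ 5.
With {H1, H2, H3, H5} the worst case is 5.
With {H1, H3, H4, H5} the worst case is 5.
No size-4 selection achieves below 5.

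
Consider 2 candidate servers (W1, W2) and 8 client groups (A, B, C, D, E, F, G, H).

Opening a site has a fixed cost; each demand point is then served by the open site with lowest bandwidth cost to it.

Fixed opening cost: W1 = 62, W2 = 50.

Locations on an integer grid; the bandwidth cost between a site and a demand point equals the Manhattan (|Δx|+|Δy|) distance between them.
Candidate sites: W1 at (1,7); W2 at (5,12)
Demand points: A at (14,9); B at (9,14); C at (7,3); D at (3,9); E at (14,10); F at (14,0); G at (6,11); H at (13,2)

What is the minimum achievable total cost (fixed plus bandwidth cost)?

Open {W2}: assign each demand point to its cheapest open site.
  A→W2 12, B→W2 6, C→W2 11, D→W2 5, E→W2 11, F→W2 21, G→W2 2, H→W2 18
  bandwidth cost 86, fixed 50 → total 136.
Compare {W1}: bandwidth cost 106 + fixed 62 = 168.
Compare {W1, W2}: bandwidth cost 82 + fixed 112 = 194.

136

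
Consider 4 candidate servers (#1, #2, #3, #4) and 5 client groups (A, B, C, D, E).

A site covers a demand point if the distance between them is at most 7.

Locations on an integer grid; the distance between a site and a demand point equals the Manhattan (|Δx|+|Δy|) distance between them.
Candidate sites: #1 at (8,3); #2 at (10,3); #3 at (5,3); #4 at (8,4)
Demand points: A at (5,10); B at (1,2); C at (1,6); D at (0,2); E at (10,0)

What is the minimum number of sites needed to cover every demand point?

2

Coverage sets (demand points within 7 of each site):
  #1: {E}
  #2: {E}
  #3: {A, B, C, D}
  #4: {E}
No single site covers all 5 demand points.
But {#1, #3} covers everything, so the minimum is 2.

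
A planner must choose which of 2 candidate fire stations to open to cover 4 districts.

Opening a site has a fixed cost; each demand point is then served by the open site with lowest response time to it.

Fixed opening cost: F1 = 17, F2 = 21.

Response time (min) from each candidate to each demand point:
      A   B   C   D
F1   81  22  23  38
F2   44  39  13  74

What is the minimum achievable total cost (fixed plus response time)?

Open {F1, F2}: assign each demand point to its cheapest open site.
  A→F2 44, B→F1 22, C→F2 13, D→F1 38
  response time 117, fixed 38 → total 155.
Compare {F1}: response time 164 + fixed 17 = 181.
Compare {F2}: response time 170 + fixed 21 = 191.

155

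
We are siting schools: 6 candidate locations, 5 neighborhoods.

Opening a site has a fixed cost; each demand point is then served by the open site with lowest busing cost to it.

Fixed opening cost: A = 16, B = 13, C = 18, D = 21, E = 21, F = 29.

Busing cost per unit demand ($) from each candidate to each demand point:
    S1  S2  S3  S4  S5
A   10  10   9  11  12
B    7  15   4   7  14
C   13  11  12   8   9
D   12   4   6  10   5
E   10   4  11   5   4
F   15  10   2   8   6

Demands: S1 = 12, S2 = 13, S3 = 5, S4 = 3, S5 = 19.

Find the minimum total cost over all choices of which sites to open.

Open {B, E}: assign each demand point to its cheapest open site.
  S1→B 12×7=84, S2→E 13×4=52, S3→B 5×4=20, S4→E 3×5=15, S5→E 19×4=76
  busing cost 247, fixed 34 → total 281.
Compare {A, B, E}: busing cost 247 + fixed 50 = 297.
Compare {B, C, E}: busing cost 247 + fixed 52 = 299.
Compare {B, E, F}: busing cost 237 + fixed 63 = 300.
All other subsets cost ≥ 297. Minimum total cost: 281.

281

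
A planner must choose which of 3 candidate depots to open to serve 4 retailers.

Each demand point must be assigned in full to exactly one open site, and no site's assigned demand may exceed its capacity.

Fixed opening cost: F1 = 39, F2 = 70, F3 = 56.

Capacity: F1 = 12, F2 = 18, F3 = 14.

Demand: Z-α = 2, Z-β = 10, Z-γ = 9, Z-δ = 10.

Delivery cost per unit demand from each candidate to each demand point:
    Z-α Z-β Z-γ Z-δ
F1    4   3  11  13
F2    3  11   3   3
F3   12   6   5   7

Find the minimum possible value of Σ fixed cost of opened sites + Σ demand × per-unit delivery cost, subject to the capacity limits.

276

Open {F1, F2, F3}; cheapest assignment that respects the capacities:
  F1 (cap 12, load 10): Z-β — cost 10×3 = 30
  F2 (cap 18, load 12): Z-α, Z-δ — cost 2×3 + 10×3 = 36
  F3 (cap 14, load 9): Z-γ — cost 9×5 = 45
  Shipping 111, fixed 165 → total 276.
  Any other capacity-feasible assignment to {F1, F2, F3} ships for at least 111.
Total demand is 31; every other set of sites either has combined capacity below 31 or cannot fit the demands without splitting one across sites, so {F1, F2, F3} is the only feasible choice of open sites. Minimum: 276.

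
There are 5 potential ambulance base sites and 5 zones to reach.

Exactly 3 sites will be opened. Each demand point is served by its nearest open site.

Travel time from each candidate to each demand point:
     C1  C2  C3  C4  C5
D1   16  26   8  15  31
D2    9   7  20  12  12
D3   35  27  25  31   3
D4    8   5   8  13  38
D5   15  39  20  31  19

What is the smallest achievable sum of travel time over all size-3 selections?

Open {D2, D3, D4}.
  C1→D4 8, C2→D4 5, C3→D4 8, C4→D2 12, C5→D3 3  ⇒ total 36.
Compare {D1, D3, D4}: total 37.
Compare {D3, D4, D5}: total 37.
No size-3 selection does better; minimum is 36.

36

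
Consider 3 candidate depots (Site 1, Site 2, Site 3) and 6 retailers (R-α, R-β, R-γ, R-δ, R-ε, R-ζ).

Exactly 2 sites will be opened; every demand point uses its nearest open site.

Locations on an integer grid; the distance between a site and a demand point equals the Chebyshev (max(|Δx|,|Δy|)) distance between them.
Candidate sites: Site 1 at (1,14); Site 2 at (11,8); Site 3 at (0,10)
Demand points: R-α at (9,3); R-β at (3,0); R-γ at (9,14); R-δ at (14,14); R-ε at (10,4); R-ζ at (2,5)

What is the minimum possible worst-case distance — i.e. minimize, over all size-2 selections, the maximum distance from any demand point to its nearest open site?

Open {Site 2, Site 3}.
  Farthest demand point is R-β at distance 8 (to Site 2); all others are ≤ 8.
With {Site 1, Site 2} the worst case is 9.
With {Site 1, Site 3} the worst case is 13.
No size-2 selection achieves below 8.

8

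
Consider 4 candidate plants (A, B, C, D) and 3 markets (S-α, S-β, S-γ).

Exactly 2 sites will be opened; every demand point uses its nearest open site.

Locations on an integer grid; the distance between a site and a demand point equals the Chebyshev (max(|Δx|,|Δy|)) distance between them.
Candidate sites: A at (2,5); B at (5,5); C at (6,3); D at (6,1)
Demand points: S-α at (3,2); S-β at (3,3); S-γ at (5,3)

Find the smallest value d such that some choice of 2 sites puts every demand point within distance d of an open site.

3

Open {A, B}.
  Farthest demand point is S-α at distance 3 (to A); all others are ≤ 3.
With {A, C} the worst case is 3.
With {A, D} the worst case is 3.
No size-2 selection achieves below 3.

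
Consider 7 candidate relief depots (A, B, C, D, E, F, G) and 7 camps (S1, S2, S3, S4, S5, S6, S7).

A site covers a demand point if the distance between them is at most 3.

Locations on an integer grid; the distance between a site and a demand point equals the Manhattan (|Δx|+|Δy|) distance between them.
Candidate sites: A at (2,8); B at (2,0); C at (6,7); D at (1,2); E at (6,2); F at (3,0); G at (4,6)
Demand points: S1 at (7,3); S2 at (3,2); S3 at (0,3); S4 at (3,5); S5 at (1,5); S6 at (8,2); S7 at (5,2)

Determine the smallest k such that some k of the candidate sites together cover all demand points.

Coverage sets (demand points within 3 of each site):
  A: {}
  B: {S2}
  C: {}
  D: {S2, S3, S5}
  E: {S1, S2, S6, S7}
  F: {S2}
  G: {S4}
No 2 sites suffice: every size-2 union leaves at least one demand point uncovered.
But {D, E, G} covers everything, so the minimum is 3.

3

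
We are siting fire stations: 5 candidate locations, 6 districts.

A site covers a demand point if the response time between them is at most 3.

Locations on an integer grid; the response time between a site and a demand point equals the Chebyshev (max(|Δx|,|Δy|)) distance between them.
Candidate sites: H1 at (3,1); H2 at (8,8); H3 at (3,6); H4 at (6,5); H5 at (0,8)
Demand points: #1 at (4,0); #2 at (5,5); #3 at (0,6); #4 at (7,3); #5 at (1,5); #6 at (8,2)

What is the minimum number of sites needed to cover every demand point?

Coverage sets (demand points within 3 of each site):
  H1: {#1}
  H2: {#2}
  H3: {#2, #3, #5}
  H4: {#2, #4, #6}
  H5: {#3, #5}
No 2 sites suffice: every size-2 union leaves at least one demand point uncovered.
But {H1, H3, H4} covers everything, so the minimum is 3.

3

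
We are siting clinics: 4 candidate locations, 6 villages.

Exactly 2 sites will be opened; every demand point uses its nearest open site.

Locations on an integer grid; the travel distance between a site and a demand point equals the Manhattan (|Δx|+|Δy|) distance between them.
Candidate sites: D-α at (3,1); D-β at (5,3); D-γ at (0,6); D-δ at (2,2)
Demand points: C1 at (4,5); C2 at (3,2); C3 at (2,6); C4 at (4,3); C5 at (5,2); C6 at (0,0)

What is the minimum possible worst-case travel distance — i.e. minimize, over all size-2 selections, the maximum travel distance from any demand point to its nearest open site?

4

Open {D-β, D-δ}.
  Farthest demand point is C3 at travel distance 4 (to D-δ); all others are ≤ 4.
With {D-α, D-γ} the worst case is 5.
With {D-α, D-δ} the worst case is 5.
No size-2 selection achieves below 4.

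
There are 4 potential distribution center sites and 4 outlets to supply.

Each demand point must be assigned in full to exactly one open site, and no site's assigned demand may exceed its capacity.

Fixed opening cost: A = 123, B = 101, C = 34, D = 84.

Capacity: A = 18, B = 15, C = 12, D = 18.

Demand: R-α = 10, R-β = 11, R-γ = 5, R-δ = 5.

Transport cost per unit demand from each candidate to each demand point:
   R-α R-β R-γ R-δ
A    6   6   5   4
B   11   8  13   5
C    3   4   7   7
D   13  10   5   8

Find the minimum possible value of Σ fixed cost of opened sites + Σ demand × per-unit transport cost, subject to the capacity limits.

Open {A, C, D}; cheapest assignment that respects the capacities:
  A (cap 18, load 16): R-β, R-δ — cost 11×6 + 5×4 = 86
  C (cap 12, load 10): R-α — cost 10×3 = 30
  D (cap 18, load 5): R-γ — cost 5×5 = 25
  Shipping 141, fixed 241 → total 382.
  Any other capacity-feasible assignment to {A, C, D} ships for at least 141.
Compare {B, C, D}: its best feasible assignment gives total 402.
Compare {A, B, C}: its best feasible assignment gives total 404.
Every other set of open sites that can feasibly serve all demand totals ≥ 402 even under its best assignment. Minimum: 382.

382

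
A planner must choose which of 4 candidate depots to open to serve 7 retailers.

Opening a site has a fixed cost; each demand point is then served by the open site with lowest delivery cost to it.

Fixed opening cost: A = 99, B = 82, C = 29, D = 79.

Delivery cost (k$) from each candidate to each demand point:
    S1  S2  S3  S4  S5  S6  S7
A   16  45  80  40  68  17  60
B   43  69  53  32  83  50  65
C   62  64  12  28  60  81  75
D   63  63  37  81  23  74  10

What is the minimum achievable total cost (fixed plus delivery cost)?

Open {A, C, D}: assign each demand point to its cheapest open site.
  S1→A 16, S2→A 45, S3→C 12, S4→C 28, S5→D 23, S6→A 17, S7→D 10
  delivery cost 151, fixed 207 → total 358.
Compare {A, C}: delivery cost 238 + fixed 128 = 366.
Compare {A, D}: delivery cost 188 + fixed 178 = 366.
Compare {C, D}: delivery cost 272 + fixed 108 = 380.
All other subsets cost ≥ 366. Minimum total cost: 358.

358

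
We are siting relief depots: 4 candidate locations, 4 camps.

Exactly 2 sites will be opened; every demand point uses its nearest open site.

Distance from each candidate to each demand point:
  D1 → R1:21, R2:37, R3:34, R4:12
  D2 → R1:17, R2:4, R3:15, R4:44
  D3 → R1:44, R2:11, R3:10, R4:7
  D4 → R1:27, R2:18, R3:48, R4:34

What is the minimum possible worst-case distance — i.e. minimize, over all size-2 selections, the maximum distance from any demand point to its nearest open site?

Open {D1, D2}.
  Farthest demand point is R1 at distance 17 (to D2); all others are ≤ 17.
With {D2, D3} the worst case is 17.
With {D1, D3} the worst case is 21.
No size-2 selection achieves below 17.

17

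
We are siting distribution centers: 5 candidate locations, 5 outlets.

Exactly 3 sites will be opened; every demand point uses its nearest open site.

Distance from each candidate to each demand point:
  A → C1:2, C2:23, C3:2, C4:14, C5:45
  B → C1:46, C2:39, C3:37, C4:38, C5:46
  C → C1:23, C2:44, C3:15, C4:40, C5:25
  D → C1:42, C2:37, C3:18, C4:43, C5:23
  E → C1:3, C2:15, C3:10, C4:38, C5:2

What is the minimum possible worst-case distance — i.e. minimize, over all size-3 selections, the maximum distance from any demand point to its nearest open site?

15

Open {A, B, E}.
  Farthest demand point is C2 at distance 15 (to E); all others are ≤ 15.
With {A, C, E} the worst case is 15.
With {A, D, E} the worst case is 15.
No size-3 selection achieves below 15.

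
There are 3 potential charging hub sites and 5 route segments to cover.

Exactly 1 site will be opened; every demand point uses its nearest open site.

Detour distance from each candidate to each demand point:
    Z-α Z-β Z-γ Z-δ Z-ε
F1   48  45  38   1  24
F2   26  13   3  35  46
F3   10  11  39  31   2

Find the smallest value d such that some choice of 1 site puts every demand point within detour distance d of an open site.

39

Open {F3}.
  Farthest demand point is Z-γ at detour distance 39 (to F3); all others are ≤ 39.
With {F2} the worst case is 46.
With {F1} the worst case is 48.
No size-1 selection achieves below 39.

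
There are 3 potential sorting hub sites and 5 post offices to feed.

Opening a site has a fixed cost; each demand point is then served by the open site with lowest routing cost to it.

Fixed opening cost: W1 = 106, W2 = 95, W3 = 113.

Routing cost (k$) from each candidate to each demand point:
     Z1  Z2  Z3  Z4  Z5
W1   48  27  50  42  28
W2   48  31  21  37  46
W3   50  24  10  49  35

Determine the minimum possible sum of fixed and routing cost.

Open {W2}: assign each demand point to its cheapest open site.
  Z1→W2 48, Z2→W2 31, Z3→W2 21, Z4→W2 37, Z5→W2 46
  routing cost 183, fixed 95 → total 278.
Compare {W3}: routing cost 168 + fixed 113 = 281.
Compare {W1}: routing cost 195 + fixed 106 = 301.
Compare {W1, W2}: routing cost 161 + fixed 201 = 362.
All other subsets cost ≥ 281. Minimum total cost: 278.

278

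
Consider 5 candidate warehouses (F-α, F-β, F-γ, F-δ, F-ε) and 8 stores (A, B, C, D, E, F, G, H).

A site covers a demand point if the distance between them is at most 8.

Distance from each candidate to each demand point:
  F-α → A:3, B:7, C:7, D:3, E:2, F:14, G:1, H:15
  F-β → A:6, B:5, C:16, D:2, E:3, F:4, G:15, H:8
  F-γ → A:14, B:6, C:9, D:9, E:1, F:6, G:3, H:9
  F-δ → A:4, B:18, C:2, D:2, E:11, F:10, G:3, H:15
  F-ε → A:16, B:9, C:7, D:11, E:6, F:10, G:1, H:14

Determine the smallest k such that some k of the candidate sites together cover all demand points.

2

Coverage sets (demand points within 8 of each site):
  F-α: {A, B, C, D, E, G}
  F-β: {A, B, D, E, F, H}
  F-γ: {B, E, F, G}
  F-δ: {A, C, D, G}
  F-ε: {C, E, G}
No single site covers all 8 demand points.
But {F-α, F-β} covers everything, so the minimum is 2.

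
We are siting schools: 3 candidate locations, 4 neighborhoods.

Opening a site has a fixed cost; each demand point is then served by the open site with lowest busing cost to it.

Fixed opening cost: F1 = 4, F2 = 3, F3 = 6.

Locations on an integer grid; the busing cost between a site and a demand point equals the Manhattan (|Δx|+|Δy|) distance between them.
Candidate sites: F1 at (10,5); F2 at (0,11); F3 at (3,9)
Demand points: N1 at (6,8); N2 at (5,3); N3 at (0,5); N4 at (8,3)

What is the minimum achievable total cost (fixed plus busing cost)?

Open {F1, F2}: assign each demand point to its cheapest open site.
  N1→F1 7, N2→F1 7, N3→F2 6, N4→F1 4
  busing cost 24, fixed 7 → total 31.
Compare {F1}: busing cost 28 + fixed 4 = 32.
Compare {F1, F3}: busing cost 22 + fixed 10 = 32.
Compare {F1, F2, F3}: busing cost 21 + fixed 13 = 34.
All other subsets cost ≥ 32. Minimum total cost: 31.

31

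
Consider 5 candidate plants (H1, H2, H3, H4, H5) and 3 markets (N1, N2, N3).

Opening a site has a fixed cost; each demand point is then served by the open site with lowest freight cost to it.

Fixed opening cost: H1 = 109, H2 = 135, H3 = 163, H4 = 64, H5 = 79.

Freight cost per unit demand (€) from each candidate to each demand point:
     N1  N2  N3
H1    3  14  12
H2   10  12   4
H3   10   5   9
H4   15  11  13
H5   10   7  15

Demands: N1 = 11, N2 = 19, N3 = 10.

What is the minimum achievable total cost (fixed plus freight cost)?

Open {H3}: assign each demand point to its cheapest open site.
  N1→H3 11×10=110, N2→H3 19×5=95, N3→H3 10×9=90
  freight cost 295, fixed 163 → total 458.
Compare {H5}: freight cost 393 + fixed 79 = 472.
Compare {H1, H5}: freight cost 286 + fixed 188 = 474.
Compare {H1, H3}: freight cost 218 + fixed 272 = 490.
All other subsets cost ≥ 472. Minimum total cost: 458.

458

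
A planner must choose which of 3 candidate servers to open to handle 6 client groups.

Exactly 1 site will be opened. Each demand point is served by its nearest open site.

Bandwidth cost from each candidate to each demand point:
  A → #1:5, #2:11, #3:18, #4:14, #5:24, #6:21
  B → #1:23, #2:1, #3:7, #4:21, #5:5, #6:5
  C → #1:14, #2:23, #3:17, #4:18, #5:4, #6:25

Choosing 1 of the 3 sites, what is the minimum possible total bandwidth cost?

Open {B}.
  #1→B 23, #2→B 1, #3→B 7, #4→B 21, #5→B 5, #6→B 5  ⇒ total 62.
Compare {A}: total 93.
Compare {C}: total 101.

62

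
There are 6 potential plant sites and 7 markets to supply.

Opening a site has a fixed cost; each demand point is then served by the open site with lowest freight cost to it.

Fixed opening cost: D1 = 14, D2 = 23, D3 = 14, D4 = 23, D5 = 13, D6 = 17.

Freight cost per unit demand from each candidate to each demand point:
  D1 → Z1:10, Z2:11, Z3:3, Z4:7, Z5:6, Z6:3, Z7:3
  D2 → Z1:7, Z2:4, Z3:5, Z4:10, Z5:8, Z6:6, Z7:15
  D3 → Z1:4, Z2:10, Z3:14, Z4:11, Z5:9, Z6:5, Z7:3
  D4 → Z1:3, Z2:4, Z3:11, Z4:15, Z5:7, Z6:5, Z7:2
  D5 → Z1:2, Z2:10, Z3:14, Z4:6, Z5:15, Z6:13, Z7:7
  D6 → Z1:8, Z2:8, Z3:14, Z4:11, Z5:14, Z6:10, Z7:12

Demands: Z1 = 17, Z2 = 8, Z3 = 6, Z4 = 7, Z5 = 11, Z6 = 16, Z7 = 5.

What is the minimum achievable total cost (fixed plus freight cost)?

300

Open {D1, D4, D5}: assign each demand point to its cheapest open site.
  Z1→D5 17×2=34, Z2→D4 8×4=32, Z3→D1 6×3=18, Z4→D5 7×6=42, Z5→D1 11×6=66, Z6→D1 16×3=48, Z7→D4 5×2=10
  freight cost 250, fixed 50 → total 300.
Compare {D1, D2, D5}: freight cost 255 + fixed 50 = 305.
Compare {D1, D4}: freight cost 274 + fixed 37 = 311.
Compare {D1, D3, D4, D5}: freight cost 250 + fixed 64 = 314.
All other subsets cost ≥ 305. Minimum total cost: 300.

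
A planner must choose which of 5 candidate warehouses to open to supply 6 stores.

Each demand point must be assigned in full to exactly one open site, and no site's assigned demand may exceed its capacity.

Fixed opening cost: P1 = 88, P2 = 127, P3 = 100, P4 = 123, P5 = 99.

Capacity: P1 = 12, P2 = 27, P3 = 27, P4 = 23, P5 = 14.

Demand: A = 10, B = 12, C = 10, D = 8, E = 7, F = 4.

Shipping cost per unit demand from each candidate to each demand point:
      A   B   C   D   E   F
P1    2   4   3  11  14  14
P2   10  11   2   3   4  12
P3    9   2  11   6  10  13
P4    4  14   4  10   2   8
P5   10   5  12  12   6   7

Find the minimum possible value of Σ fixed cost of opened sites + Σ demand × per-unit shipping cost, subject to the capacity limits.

Open {P2, P3}; cheapest assignment that respects the capacities:
  P2 (cap 27, load 25): C, D, E — cost 10×2 + 8×3 + 7×4 = 72
  P3 (cap 27, load 26): A, B, F — cost 10×9 + 12×2 + 4×13 = 166
  Shipping 238, fixed 227 → total 465.
  Any other capacity-feasible assignment to {P2, P3} ships for at least 238.
Compare {P1, P2, P3}: its best feasible assignment gives total 483.
Compare {P1, P3, P4}: its best feasible assignment gives total 489.
Every other set of open sites that can feasibly serve all demand totals ≥ 483 even under its best assignment. Minimum: 465.

465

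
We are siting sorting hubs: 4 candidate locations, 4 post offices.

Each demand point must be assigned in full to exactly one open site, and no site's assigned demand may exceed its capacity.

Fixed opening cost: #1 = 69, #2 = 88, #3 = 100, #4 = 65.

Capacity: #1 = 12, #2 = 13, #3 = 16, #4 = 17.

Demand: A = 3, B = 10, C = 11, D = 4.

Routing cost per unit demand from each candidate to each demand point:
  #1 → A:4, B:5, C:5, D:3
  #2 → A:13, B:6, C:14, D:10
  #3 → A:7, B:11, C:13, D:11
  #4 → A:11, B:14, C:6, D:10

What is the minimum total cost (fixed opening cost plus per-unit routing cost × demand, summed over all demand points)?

358

Open {#2, #4}; cheapest assignment that respects the capacities:
  #2 (cap 13, load 13): A, B — cost 3×13 + 10×6 = 99
  #4 (cap 17, load 15): C, D — cost 11×6 + 4×10 = 106
  Shipping 205, fixed 153 → total 358.
  Any other capacity-feasible assignment to {#2, #4} ships for at least 205.
Compare {#1, #2, #4}: its best feasible assignment gives total 372.
Compare {#1, #4}: its best feasible assignment gives total 402.
Every other set of open sites that can feasibly serve all demand totals ≥ 372 even under its best assignment. Minimum: 358.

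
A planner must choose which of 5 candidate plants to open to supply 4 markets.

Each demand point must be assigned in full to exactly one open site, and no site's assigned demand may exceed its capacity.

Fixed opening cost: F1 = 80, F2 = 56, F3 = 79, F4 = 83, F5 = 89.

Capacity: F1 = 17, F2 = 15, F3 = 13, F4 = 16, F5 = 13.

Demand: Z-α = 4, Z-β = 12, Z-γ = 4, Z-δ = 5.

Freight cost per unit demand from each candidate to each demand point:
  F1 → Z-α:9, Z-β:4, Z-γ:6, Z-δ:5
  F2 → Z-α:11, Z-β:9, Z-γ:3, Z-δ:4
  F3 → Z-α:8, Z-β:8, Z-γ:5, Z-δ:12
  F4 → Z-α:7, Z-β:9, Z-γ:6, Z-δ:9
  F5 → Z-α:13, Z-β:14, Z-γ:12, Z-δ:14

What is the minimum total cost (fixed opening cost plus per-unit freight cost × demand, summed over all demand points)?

Open {F1, F2}; cheapest assignment that respects the capacities:
  F1 (cap 17, load 16): Z-α, Z-β — cost 4×9 + 12×4 = 84
  F2 (cap 15, load 9): Z-γ, Z-δ — cost 4×3 + 5×4 = 32
  Shipping 116, fixed 136 → total 252.
  Any other capacity-feasible assignment to {F1, F2} ships for at least 116.
Compare {F1, F3}: its best feasible assignment gives total 284.
Compare {F1, F4}: its best feasible assignment gives total 288.
Every other set of open sites that can feasibly serve all demand totals ≥ 284 even under its best assignment. Minimum: 252.

252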